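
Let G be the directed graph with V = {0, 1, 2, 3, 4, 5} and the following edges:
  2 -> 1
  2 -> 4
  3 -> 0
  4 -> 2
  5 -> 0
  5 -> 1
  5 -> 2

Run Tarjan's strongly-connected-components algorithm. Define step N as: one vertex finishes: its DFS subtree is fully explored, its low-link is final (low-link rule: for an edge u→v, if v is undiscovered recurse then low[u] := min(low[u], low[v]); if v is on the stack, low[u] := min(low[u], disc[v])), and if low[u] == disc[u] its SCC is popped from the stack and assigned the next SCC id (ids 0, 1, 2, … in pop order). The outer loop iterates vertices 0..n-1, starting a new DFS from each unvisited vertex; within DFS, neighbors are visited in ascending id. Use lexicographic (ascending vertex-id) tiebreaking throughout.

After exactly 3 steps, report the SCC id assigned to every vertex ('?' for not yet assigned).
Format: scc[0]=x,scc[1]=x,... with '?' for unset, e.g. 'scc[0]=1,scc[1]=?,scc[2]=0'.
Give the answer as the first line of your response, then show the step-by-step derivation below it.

scc[0]=0,scc[1]=1,scc[2]=?,scc[3]=?,scc[4]=?,scc[5]=?

step 1: low=(low[0]=0,low[1]=?,low[2]=?,low[3]=?,low[4]=?,low[5]=?); scc=(scc[0]=0,scc[1]=?,scc[2]=?,scc[3]=?,scc[4]=?,scc[5]=?)
step 2: low=(low[0]=0,low[1]=1,low[2]=?,low[3]=?,low[4]=?,low[5]=?); scc=(scc[0]=0,scc[1]=1,scc[2]=?,scc[3]=?,scc[4]=?,scc[5]=?)
step 3: low=(low[0]=0,low[1]=1,low[2]=2,low[3]=?,low[4]=2,low[5]=?); scc=(scc[0]=0,scc[1]=1,scc[2]=?,scc[3]=?,scc[4]=?,scc[5]=?)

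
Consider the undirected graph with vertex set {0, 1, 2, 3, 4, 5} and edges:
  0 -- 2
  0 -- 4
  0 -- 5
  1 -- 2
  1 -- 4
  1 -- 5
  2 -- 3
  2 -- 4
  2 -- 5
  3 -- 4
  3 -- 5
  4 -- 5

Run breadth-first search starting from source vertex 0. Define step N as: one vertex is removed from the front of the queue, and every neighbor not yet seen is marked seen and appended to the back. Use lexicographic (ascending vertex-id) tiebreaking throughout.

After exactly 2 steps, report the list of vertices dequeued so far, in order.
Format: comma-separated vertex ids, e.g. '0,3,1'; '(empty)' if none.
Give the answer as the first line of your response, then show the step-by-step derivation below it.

0,2

step 1: dequeue 0; queue=[2,4,5]; order=0
step 2: dequeue 2; queue=[4,5,1,3]; order=0,2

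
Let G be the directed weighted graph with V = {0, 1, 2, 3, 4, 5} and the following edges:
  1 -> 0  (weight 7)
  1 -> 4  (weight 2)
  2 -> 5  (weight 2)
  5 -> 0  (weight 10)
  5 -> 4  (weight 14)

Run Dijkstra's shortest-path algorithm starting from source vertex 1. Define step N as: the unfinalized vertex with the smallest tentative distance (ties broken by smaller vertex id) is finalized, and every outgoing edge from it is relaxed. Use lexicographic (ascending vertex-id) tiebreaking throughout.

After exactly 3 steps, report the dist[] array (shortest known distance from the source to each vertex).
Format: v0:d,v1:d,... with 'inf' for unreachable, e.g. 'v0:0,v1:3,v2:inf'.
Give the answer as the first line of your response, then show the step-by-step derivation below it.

v0:7,v1:0,v2:inf,v3:inf,v4:2,v5:inf

step 1: dist = v0:7,v1:0,v2:inf,v3:inf,v4:2,v5:inf
step 2: dist = v0:7,v1:0,v2:inf,v3:inf,v4:2,v5:inf
step 3: dist = v0:7,v1:0,v2:inf,v3:inf,v4:2,v5:inf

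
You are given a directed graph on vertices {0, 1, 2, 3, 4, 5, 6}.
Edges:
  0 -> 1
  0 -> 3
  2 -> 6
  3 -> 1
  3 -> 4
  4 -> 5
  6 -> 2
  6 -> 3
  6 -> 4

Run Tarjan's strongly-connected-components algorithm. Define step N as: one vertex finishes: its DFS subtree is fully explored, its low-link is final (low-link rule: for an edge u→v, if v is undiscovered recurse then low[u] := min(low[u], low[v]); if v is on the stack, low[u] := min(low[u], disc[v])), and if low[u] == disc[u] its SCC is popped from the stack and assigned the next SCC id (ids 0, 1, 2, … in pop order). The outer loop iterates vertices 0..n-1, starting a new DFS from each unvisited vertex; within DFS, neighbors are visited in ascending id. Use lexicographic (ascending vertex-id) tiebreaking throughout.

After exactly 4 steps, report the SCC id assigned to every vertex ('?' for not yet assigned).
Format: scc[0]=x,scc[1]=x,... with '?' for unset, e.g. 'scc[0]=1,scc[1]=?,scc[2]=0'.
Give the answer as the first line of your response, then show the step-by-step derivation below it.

scc[0]=?,scc[1]=0,scc[2]=?,scc[3]=3,scc[4]=2,scc[5]=1,scc[6]=?

step 1: low=(low[0]=0,low[1]=1,low[2]=?,low[3]=?,low[4]=?,low[5]=?,low[6]=?); scc=(scc[0]=?,scc[1]=0,scc[2]=?,scc[3]=?,scc[4]=?,scc[5]=?,scc[6]=?)
step 2: low=(low[0]=0,low[1]=1,low[2]=?,low[3]=2,low[4]=3,low[5]=4,low[6]=?); scc=(scc[0]=?,scc[1]=0,scc[2]=?,scc[3]=?,scc[4]=?,scc[5]=1,scc[6]=?)
step 3: low=(low[0]=0,low[1]=1,low[2]=?,low[3]=2,low[4]=3,low[5]=4,low[6]=?); scc=(scc[0]=?,scc[1]=0,scc[2]=?,scc[3]=?,scc[4]=2,scc[5]=1,scc[6]=?)
step 4: low=(low[0]=0,low[1]=1,low[2]=?,low[3]=2,low[4]=3,low[5]=4,low[6]=?); scc=(scc[0]=?,scc[1]=0,scc[2]=?,scc[3]=3,scc[4]=2,scc[5]=1,scc[6]=?)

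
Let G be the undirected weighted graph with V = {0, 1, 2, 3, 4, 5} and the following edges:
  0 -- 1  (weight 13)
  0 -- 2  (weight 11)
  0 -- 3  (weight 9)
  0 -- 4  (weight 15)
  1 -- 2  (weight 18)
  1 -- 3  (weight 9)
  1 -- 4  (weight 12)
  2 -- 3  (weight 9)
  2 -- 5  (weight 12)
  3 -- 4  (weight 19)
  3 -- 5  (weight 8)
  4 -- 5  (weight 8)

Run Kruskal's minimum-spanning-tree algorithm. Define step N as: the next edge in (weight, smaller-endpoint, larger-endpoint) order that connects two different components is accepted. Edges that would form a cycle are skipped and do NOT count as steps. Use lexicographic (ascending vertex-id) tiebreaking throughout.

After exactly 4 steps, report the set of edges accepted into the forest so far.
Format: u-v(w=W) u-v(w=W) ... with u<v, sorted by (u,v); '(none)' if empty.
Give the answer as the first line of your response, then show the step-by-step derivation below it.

0-3(w=9) 1-3(w=9) 3-5(w=8) 4-5(w=8)

step 1: add edge 3-5 (w=8); MST = {3-5(w=8)}
step 2: add edge 4-5 (w=8); MST = {3-5(w=8) 4-5(w=8)}
step 3: add edge 0-3 (w=9); MST = {0-3(w=9) 3-5(w=8) 4-5(w=8)}
step 4: add edge 1-3 (w=9); MST = {0-3(w=9) 1-3(w=9) 3-5(w=8) 4-5(w=8)}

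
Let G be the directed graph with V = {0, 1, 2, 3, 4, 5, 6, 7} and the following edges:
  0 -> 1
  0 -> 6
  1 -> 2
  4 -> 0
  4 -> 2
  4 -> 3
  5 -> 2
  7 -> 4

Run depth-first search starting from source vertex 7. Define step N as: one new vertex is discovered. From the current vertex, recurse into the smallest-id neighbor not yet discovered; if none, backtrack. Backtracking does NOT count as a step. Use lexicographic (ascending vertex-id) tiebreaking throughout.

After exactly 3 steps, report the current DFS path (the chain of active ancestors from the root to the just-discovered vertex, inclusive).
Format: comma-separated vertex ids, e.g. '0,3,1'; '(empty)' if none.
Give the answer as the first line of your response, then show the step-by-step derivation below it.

7,4,0

step 1: discover 7; path=7; order=7
step 2: discover 4; path=7>4; order=7,4
step 3: discover 0; path=7>4>0; order=7,4,0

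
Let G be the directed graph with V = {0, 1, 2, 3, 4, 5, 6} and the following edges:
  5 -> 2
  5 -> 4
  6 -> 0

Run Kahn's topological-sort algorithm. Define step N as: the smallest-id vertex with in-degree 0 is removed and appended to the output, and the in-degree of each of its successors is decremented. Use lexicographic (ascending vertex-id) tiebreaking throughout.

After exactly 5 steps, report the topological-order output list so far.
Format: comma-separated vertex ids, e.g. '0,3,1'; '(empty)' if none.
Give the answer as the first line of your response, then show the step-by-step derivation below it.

1,3,5,2,4

step 1: output 1; order=[1]; indeg=(1,0,1,0,1,0,0)
step 2: output 3; order=[1,3]; indeg=(1,0,1,0,1,0,0)
step 3: output 5; order=[1,3,5]; indeg=(1,0,0,0,0,0,0)
step 4: output 2; order=[1,3,5,2]; indeg=(1,0,0,0,0,0,0)
step 5: output 4; order=[1,3,5,2,4]; indeg=(1,0,0,0,0,0,0)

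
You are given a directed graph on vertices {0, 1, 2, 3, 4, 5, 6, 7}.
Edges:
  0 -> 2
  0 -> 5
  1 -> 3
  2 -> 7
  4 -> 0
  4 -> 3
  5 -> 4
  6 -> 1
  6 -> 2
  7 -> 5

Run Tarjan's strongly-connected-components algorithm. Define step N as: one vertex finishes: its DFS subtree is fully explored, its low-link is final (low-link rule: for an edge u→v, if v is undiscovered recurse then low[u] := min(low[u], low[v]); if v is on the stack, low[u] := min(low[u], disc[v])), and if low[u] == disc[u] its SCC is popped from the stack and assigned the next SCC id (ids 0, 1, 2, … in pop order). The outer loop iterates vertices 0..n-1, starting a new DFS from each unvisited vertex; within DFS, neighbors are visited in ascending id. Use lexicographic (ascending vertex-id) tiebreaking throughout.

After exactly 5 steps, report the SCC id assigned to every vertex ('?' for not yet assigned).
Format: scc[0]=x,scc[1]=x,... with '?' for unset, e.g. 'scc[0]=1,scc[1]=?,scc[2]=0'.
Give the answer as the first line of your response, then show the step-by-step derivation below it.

scc[0]=?,scc[1]=?,scc[2]=?,scc[3]=0,scc[4]=?,scc[5]=?,scc[6]=?,scc[7]=?

step 1: low=(low[0]=0,low[1]=?,low[2]=1,low[3]=5,low[4]=0,low[5]=3,low[6]=?,low[7]=2); scc=(scc[0]=?,scc[1]=?,scc[2]=?,scc[3]=0,scc[4]=?,scc[5]=?,scc[6]=?,scc[7]=?)
step 2: low=(low[0]=0,low[1]=?,low[2]=1,low[3]=5,low[4]=0,low[5]=3,low[6]=?,low[7]=2); scc=(scc[0]=?,scc[1]=?,scc[2]=?,scc[3]=0,scc[4]=?,scc[5]=?,scc[6]=?,scc[7]=?)
step 3: low=(low[0]=0,low[1]=?,low[2]=1,low[3]=5,low[4]=0,low[5]=0,low[6]=?,low[7]=2); scc=(scc[0]=?,scc[1]=?,scc[2]=?,scc[3]=0,scc[4]=?,scc[5]=?,scc[6]=?,scc[7]=?)
step 4: low=(low[0]=0,low[1]=?,low[2]=1,low[3]=5,low[4]=0,low[5]=0,low[6]=?,low[7]=0); scc=(scc[0]=?,scc[1]=?,scc[2]=?,scc[3]=0,scc[4]=?,scc[5]=?,scc[6]=?,scc[7]=?)
step 5: low=(low[0]=0,low[1]=?,low[2]=0,low[3]=5,low[4]=0,low[5]=0,low[6]=?,low[7]=0); scc=(scc[0]=?,scc[1]=?,scc[2]=?,scc[3]=0,scc[4]=?,scc[5]=?,scc[6]=?,scc[7]=?)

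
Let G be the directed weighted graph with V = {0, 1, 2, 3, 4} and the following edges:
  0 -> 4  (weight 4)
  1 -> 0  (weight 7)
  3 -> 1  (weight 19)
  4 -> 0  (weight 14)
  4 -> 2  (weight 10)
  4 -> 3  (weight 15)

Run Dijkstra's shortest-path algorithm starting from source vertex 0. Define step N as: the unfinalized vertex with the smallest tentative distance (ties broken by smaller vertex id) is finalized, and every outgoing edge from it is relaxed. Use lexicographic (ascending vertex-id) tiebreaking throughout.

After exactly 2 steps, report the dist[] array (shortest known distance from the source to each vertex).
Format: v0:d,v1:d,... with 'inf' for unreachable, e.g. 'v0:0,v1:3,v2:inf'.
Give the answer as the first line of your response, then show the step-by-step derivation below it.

v0:0,v1:inf,v2:14,v3:19,v4:4

step 1: dist = v0:0,v1:inf,v2:inf,v3:inf,v4:4
step 2: dist = v0:0,v1:inf,v2:14,v3:19,v4:4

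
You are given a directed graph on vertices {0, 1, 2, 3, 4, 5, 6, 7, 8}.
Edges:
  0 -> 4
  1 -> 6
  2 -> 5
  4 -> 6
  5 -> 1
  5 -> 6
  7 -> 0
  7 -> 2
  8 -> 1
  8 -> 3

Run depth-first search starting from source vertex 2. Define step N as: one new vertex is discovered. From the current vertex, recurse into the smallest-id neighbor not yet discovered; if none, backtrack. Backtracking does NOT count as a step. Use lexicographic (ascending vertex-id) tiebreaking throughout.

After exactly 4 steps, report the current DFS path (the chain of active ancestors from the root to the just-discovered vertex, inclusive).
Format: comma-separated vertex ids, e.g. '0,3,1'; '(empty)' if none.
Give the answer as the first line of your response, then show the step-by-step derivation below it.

2,5,1,6

step 1: discover 2; path=2; order=2
step 2: discover 5; path=2>5; order=2,5
step 3: discover 1; path=2>5>1; order=2,5,1
step 4: discover 6; path=2>5>1>6; order=2,5,1,6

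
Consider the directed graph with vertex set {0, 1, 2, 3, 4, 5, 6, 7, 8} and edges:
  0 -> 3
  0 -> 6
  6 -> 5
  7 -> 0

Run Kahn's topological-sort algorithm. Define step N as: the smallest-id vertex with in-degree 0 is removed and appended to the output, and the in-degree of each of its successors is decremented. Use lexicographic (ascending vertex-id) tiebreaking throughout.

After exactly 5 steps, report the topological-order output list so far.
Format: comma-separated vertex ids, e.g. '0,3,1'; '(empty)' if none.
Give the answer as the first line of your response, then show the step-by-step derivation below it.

1,2,4,7,0

step 1: output 1; order=[1]; indeg=(1,0,0,1,0,1,1,0,0)
step 2: output 2; order=[1,2]; indeg=(1,0,0,1,0,1,1,0,0)
step 3: output 4; order=[1,2,4]; indeg=(1,0,0,1,0,1,1,0,0)
step 4: output 7; order=[1,2,4,7]; indeg=(0,0,0,1,0,1,1,0,0)
step 5: output 0; order=[1,2,4,7,0]; indeg=(0,0,0,0,0,1,0,0,0)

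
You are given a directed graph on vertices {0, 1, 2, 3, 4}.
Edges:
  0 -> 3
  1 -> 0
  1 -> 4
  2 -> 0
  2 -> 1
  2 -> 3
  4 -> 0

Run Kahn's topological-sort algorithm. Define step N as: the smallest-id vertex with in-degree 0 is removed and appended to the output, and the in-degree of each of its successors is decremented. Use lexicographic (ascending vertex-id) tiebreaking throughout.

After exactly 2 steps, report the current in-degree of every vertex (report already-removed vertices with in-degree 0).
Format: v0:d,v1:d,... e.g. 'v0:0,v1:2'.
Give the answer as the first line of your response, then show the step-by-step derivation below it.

v0:1,v1:0,v2:0,v3:1,v4:0

step 1: output 2; order=[2]; indeg=(2,0,0,1,1)
step 2: output 1; order=[2,1]; indeg=(1,0,0,1,0)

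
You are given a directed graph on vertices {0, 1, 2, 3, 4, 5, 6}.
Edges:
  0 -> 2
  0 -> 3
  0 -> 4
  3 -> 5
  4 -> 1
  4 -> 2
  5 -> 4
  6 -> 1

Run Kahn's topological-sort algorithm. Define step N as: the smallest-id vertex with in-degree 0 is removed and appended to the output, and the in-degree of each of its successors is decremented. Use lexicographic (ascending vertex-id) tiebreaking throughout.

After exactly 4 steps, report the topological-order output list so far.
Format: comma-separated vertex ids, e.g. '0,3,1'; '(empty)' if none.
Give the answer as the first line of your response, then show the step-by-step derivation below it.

0,3,5,4

step 1: output 0; order=[0]; indeg=(0,2,1,0,1,1,0)
step 2: output 3; order=[0,3]; indeg=(0,2,1,0,1,0,0)
step 3: output 5; order=[0,3,5]; indeg=(0,2,1,0,0,0,0)
step 4: output 4; order=[0,3,5,4]; indeg=(0,1,0,0,0,0,0)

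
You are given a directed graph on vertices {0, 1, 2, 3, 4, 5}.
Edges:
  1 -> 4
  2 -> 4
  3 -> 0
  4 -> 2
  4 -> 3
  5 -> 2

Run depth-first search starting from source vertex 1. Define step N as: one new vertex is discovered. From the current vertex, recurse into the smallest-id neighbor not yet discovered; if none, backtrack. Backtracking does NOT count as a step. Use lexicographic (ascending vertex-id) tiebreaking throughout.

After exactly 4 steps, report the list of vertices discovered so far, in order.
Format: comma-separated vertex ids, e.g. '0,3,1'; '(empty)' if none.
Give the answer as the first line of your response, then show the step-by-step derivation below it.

1,4,2,3

step 1: discover 1; path=1; order=1
step 2: discover 4; path=1>4; order=1,4
step 3: discover 2; path=1>4>2; order=1,4,2
step 4: discover 3; path=1>4>3; order=1,4,2,3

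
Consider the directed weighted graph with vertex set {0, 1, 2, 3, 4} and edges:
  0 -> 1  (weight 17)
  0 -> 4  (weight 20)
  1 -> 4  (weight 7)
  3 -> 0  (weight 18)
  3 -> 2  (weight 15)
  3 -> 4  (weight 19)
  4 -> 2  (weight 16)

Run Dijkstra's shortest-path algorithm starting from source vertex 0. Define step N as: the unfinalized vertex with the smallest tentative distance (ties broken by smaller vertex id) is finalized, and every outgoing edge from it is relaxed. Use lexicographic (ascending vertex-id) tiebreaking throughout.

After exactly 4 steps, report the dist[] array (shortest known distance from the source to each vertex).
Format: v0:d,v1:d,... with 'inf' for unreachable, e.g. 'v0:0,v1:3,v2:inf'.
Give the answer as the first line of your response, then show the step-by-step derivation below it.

v0:0,v1:17,v2:36,v3:inf,v4:20

step 1: dist = v0:0,v1:17,v2:inf,v3:inf,v4:20
step 2: dist = v0:0,v1:17,v2:inf,v3:inf,v4:20
step 3: dist = v0:0,v1:17,v2:36,v3:inf,v4:20
step 4: dist = v0:0,v1:17,v2:36,v3:inf,v4:20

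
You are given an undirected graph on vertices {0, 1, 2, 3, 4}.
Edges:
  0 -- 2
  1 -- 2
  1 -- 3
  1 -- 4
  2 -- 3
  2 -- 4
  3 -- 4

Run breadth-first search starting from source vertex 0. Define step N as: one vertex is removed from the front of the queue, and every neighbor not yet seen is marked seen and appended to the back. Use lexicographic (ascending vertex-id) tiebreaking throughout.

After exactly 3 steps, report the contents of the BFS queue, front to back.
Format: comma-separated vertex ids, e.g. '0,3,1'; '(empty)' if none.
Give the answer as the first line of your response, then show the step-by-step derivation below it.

3,4

step 1: dequeue 0; queue=[2]; order=0
step 2: dequeue 2; queue=[1,3,4]; order=0,2
step 3: dequeue 1; queue=[3,4]; order=0,2,1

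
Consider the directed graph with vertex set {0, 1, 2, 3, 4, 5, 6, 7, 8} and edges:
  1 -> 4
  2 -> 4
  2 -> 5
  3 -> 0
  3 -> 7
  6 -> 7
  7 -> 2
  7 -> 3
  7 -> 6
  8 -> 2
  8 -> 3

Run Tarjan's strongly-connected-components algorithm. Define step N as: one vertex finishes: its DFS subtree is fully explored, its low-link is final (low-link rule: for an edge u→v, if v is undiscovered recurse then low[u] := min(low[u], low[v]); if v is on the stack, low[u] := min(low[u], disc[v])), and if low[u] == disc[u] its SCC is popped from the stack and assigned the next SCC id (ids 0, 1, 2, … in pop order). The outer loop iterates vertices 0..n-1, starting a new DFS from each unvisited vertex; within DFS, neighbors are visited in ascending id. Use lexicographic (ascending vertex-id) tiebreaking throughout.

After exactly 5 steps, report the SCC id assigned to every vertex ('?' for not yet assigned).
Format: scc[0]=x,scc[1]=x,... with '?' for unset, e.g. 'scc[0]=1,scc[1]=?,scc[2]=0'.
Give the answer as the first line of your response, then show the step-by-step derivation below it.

scc[0]=0,scc[1]=2,scc[2]=4,scc[3]=?,scc[4]=1,scc[5]=3,scc[6]=?,scc[7]=?,scc[8]=?

step 1: low=(low[0]=0,low[1]=?,low[2]=?,low[3]=?,low[4]=?,low[5]=?,low[6]=?,low[7]=?,low[8]=?); scc=(scc[0]=0,scc[1]=?,scc[2]=?,scc[3]=?,scc[4]=?,scc[5]=?,scc[6]=?,scc[7]=?,scc[8]=?)
step 2: low=(low[0]=0,low[1]=1,low[2]=?,low[3]=?,low[4]=2,low[5]=?,low[6]=?,low[7]=?,low[8]=?); scc=(scc[0]=0,scc[1]=?,scc[2]=?,scc[3]=?,scc[4]=1,scc[5]=?,scc[6]=?,scc[7]=?,scc[8]=?)
step 3: low=(low[0]=0,low[1]=1,low[2]=?,low[3]=?,low[4]=2,low[5]=?,low[6]=?,low[7]=?,low[8]=?); scc=(scc[0]=0,scc[1]=2,scc[2]=?,scc[3]=?,scc[4]=1,scc[5]=?,scc[6]=?,scc[7]=?,scc[8]=?)
step 4: low=(low[0]=0,low[1]=1,low[2]=3,low[3]=?,low[4]=2,low[5]=4,low[6]=?,low[7]=?,low[8]=?); scc=(scc[0]=0,scc[1]=2,scc[2]=?,scc[3]=?,scc[4]=1,scc[5]=3,scc[6]=?,scc[7]=?,scc[8]=?)
step 5: low=(low[0]=0,low[1]=1,low[2]=3,low[3]=?,low[4]=2,low[5]=4,low[6]=?,low[7]=?,low[8]=?); scc=(scc[0]=0,scc[1]=2,scc[2]=4,scc[3]=?,scc[4]=1,scc[5]=3,scc[6]=?,scc[7]=?,scc[8]=?)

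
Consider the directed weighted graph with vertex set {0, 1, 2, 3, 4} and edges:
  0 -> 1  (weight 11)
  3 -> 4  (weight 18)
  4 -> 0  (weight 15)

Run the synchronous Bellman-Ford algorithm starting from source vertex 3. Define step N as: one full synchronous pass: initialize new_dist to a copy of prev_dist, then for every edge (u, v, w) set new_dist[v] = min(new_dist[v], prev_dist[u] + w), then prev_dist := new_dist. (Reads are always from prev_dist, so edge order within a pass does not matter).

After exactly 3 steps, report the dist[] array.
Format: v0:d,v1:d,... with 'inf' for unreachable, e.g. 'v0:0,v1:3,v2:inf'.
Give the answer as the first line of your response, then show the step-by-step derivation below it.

v0:33,v1:44,v2:inf,v3:0,v4:18

step 1: dist = v0:inf,v1:inf,v2:inf,v3:0,v4:18
step 2: dist = v0:33,v1:inf,v2:inf,v3:0,v4:18
step 3: dist = v0:33,v1:44,v2:inf,v3:0,v4:18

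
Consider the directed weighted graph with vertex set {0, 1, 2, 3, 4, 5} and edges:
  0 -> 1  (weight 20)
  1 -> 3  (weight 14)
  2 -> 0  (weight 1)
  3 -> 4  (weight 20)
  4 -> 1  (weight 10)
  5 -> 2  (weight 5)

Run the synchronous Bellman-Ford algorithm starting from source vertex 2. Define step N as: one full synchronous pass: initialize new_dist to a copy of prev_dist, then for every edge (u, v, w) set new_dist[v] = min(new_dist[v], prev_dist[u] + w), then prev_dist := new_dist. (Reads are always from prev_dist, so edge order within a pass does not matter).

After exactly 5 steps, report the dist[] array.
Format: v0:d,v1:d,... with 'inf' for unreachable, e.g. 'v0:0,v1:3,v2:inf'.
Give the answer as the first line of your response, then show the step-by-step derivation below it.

v0:1,v1:21,v2:0,v3:35,v4:55,v5:inf

step 1: dist = v0:1,v1:inf,v2:0,v3:inf,v4:inf,v5:inf
step 2: dist = v0:1,v1:21,v2:0,v3:inf,v4:inf,v5:inf
step 3: dist = v0:1,v1:21,v2:0,v3:35,v4:inf,v5:inf
step 4: dist = v0:1,v1:21,v2:0,v3:35,v4:55,v5:inf
step 5: dist = v0:1,v1:21,v2:0,v3:35,v4:55,v5:inf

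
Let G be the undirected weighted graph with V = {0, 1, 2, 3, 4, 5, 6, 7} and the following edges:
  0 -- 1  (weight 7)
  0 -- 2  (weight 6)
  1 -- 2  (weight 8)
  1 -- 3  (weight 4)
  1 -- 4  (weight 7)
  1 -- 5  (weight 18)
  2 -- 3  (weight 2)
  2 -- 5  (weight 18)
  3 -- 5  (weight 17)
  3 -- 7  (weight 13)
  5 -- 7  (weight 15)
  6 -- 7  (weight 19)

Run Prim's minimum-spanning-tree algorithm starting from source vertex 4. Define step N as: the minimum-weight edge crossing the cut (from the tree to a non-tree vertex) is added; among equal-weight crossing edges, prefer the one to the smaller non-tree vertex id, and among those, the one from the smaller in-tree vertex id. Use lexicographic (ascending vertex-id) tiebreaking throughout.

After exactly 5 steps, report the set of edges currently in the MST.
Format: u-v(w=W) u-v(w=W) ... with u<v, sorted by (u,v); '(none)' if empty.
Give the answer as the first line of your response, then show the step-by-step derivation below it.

0-2(w=6) 1-3(w=4) 1-4(w=7) 2-3(w=2) 3-7(w=13)

step 1: add edge 1-4 (w=7); MST = {1-4(w=7)}
step 2: add edge 1-3 (w=4); MST = {1-3(w=4) 1-4(w=7)}
step 3: add edge 2-3 (w=2); MST = {1-3(w=4) 1-4(w=7) 2-3(w=2)}
step 4: add edge 0-2 (w=6); MST = {0-2(w=6) 1-3(w=4) 1-4(w=7) 2-3(w=2)}
step 5: add edge 3-7 (w=13); MST = {0-2(w=6) 1-3(w=4) 1-4(w=7) 2-3(w=2) 3-7(w=13)}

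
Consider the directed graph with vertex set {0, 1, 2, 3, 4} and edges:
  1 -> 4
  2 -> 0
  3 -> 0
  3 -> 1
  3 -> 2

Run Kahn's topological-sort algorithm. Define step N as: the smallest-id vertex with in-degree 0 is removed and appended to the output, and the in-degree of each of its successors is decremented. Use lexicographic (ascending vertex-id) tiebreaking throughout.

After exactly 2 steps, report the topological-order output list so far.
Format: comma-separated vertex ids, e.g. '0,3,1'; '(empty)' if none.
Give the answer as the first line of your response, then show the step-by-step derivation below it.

3,1

step 1: output 3; order=[3]; indeg=(1,0,0,0,1)
step 2: output 1; order=[3,1]; indeg=(1,0,0,0,0)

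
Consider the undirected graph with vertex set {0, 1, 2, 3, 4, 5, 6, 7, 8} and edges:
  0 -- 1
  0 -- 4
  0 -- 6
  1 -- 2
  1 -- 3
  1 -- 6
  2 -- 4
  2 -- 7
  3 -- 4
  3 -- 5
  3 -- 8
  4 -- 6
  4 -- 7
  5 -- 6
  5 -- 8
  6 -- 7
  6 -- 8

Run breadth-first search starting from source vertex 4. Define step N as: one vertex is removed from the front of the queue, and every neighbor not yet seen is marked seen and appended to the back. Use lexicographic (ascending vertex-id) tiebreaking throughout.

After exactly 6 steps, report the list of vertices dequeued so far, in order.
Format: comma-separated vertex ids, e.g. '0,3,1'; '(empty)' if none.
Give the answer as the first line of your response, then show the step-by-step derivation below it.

4,0,2,3,6,7

step 1: dequeue 4; queue=[0,2,3,6,7]; order=4
step 2: dequeue 0; queue=[2,3,6,7,1]; order=4,0
step 3: dequeue 2; queue=[3,6,7,1]; order=4,0,2
step 4: dequeue 3; queue=[6,7,1,5,8]; order=4,0,2,3
step 5: dequeue 6; queue=[7,1,5,8]; order=4,0,2,3,6
step 6: dequeue 7; queue=[1,5,8]; order=4,0,2,3,6,7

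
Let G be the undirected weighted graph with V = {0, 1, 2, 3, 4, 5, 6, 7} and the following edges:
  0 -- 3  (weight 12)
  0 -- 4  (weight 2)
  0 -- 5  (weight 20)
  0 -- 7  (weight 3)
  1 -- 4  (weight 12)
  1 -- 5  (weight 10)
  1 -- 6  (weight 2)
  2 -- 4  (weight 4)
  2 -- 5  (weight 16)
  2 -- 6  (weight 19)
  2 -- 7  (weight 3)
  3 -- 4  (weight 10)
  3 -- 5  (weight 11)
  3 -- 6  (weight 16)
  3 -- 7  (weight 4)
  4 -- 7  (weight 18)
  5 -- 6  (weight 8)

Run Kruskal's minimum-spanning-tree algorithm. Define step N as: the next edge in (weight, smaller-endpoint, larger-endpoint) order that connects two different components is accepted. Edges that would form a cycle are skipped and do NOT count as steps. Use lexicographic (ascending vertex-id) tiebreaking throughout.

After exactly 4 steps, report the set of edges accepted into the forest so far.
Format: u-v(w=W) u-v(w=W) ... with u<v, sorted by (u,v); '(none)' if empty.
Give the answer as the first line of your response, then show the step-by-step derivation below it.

0-4(w=2) 0-7(w=3) 1-6(w=2) 2-7(w=3)

step 1: add edge 0-4 (w=2); MST = {0-4(w=2)}
step 2: add edge 1-6 (w=2); MST = {0-4(w=2) 1-6(w=2)}
step 3: add edge 0-7 (w=3); MST = {0-4(w=2) 0-7(w=3) 1-6(w=2)}
step 4: add edge 2-7 (w=3); MST = {0-4(w=2) 0-7(w=3) 1-6(w=2) 2-7(w=3)}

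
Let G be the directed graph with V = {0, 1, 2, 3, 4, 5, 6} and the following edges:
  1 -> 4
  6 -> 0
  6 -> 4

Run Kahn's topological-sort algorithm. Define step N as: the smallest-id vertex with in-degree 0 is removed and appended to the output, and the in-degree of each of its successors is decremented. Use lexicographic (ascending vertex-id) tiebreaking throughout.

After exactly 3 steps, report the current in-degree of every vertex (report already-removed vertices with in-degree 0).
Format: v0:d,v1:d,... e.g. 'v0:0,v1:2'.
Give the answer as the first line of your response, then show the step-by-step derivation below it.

v0:1,v1:0,v2:0,v3:0,v4:1,v5:0,v6:0

step 1: output 1; order=[1]; indeg=(1,0,0,0,1,0,0)
step 2: output 2; order=[1,2]; indeg=(1,0,0,0,1,0,0)
step 3: output 3; order=[1,2,3]; indeg=(1,0,0,0,1,0,0)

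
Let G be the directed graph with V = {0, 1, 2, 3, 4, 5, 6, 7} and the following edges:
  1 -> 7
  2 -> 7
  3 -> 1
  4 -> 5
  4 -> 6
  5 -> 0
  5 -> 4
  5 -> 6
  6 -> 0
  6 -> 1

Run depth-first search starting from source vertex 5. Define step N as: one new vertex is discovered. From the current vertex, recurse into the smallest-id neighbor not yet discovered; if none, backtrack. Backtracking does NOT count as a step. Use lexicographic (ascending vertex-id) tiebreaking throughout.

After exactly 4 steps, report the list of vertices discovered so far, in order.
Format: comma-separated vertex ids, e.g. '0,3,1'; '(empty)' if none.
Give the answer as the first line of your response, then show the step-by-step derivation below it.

5,0,4,6

step 1: discover 5; path=5; order=5
step 2: discover 0; path=5>0; order=5,0
step 3: discover 4; path=5>4; order=5,0,4
step 4: discover 6; path=5>4>6; order=5,0,4,6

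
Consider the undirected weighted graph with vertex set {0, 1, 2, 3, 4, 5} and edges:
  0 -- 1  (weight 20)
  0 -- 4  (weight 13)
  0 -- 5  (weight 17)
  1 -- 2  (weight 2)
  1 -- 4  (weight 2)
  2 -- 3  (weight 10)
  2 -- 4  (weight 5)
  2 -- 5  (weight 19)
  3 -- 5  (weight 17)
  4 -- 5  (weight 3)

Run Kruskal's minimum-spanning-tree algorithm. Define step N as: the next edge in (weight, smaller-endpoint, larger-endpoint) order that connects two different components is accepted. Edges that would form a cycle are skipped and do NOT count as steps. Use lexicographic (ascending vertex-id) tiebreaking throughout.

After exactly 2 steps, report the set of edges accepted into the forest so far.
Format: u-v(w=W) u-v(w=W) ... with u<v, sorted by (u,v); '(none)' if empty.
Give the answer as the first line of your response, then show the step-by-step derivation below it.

1-2(w=2) 1-4(w=2)

step 1: add edge 1-2 (w=2); MST = {1-2(w=2)}
step 2: add edge 1-4 (w=2); MST = {1-2(w=2) 1-4(w=2)}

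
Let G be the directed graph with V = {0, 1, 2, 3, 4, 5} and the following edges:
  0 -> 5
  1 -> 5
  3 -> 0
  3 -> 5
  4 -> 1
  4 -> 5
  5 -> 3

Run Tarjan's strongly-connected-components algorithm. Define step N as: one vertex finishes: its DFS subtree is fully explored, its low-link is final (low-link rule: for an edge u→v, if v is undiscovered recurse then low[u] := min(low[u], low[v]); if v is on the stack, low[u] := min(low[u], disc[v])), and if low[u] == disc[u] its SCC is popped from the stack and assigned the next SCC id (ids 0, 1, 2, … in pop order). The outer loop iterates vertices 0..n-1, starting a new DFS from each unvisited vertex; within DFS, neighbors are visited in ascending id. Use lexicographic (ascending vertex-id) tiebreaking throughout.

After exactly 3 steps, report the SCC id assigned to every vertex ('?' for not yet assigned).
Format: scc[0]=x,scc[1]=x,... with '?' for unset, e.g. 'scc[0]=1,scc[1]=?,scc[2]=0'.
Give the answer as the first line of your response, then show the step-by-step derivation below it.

scc[0]=0,scc[1]=?,scc[2]=?,scc[3]=0,scc[4]=?,scc[5]=0

step 1: low=(low[0]=0,low[1]=?,low[2]=?,low[3]=0,low[4]=?,low[5]=1); scc=(scc[0]=?,scc[1]=?,scc[2]=?,scc[3]=?,scc[4]=?,scc[5]=?)
step 2: low=(low[0]=0,low[1]=?,low[2]=?,low[3]=0,low[4]=?,low[5]=0); scc=(scc[0]=?,scc[1]=?,scc[2]=?,scc[3]=?,scc[4]=?,scc[5]=?)
step 3: low=(low[0]=0,low[1]=?,low[2]=?,low[3]=0,low[4]=?,low[5]=0); scc=(scc[0]=0,scc[1]=?,scc[2]=?,scc[3]=0,scc[4]=?,scc[5]=0)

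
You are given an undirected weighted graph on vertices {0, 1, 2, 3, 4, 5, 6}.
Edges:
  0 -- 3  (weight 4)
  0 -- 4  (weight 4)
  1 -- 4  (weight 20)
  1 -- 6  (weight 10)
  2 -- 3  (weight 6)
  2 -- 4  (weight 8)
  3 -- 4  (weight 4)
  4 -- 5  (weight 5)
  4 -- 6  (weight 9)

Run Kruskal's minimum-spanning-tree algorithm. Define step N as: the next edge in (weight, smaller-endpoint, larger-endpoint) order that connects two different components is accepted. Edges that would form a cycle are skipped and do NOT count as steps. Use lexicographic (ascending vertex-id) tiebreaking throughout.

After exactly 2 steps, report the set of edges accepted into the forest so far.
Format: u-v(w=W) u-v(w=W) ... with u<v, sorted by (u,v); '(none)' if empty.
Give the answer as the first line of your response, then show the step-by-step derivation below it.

0-3(w=4) 0-4(w=4)

step 1: add edge 0-3 (w=4); MST = {0-3(w=4)}
step 2: add edge 0-4 (w=4); MST = {0-3(w=4) 0-4(w=4)}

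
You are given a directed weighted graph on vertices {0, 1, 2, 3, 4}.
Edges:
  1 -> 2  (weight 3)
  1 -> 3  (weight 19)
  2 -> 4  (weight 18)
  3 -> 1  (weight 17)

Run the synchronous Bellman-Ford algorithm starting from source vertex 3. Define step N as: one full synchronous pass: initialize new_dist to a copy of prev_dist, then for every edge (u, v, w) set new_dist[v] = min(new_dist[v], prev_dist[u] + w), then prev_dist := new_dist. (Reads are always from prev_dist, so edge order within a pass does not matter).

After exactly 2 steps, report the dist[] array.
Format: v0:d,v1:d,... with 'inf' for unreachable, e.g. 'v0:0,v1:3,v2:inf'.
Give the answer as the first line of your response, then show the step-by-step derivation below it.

v0:inf,v1:17,v2:20,v3:0,v4:inf

step 1: dist = v0:inf,v1:17,v2:inf,v3:0,v4:inf
step 2: dist = v0:inf,v1:17,v2:20,v3:0,v4:inf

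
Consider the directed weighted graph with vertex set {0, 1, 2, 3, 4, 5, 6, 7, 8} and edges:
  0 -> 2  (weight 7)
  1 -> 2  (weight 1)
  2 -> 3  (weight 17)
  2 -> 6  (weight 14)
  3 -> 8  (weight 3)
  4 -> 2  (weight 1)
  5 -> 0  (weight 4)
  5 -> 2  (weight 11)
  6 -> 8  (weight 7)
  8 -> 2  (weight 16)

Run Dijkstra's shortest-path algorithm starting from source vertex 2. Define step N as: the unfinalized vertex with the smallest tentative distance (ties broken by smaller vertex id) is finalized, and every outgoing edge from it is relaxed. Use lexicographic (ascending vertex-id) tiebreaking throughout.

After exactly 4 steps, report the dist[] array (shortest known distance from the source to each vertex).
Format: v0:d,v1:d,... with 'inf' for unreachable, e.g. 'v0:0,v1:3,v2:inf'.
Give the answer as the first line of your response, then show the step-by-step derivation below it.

v0:inf,v1:inf,v2:0,v3:17,v4:inf,v5:inf,v6:14,v7:inf,v8:20

step 1: dist = v0:inf,v1:inf,v2:0,v3:17,v4:inf,v5:inf,v6:14,v7:inf,v8:inf
step 2: dist = v0:inf,v1:inf,v2:0,v3:17,v4:inf,v5:inf,v6:14,v7:inf,v8:21
step 3: dist = v0:inf,v1:inf,v2:0,v3:17,v4:inf,v5:inf,v6:14,v7:inf,v8:20
step 4: dist = v0:inf,v1:inf,v2:0,v3:17,v4:inf,v5:inf,v6:14,v7:inf,v8:20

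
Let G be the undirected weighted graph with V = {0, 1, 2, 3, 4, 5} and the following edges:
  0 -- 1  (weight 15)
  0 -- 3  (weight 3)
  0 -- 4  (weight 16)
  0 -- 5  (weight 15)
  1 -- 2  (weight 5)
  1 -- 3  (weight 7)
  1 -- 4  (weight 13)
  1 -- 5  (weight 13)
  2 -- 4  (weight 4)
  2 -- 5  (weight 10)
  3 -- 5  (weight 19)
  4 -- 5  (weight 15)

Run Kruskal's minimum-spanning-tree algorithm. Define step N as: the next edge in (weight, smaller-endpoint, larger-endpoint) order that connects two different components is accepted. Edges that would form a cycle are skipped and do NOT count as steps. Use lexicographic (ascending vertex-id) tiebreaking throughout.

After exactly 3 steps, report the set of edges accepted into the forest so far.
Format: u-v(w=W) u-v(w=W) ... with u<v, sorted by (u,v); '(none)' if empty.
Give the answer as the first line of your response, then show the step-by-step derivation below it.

0-3(w=3) 1-2(w=5) 2-4(w=4)

step 1: add edge 0-3 (w=3); MST = {0-3(w=3)}
step 2: add edge 2-4 (w=4); MST = {0-3(w=3) 2-4(w=4)}
step 3: add edge 1-2 (w=5); MST = {0-3(w=3) 1-2(w=5) 2-4(w=4)}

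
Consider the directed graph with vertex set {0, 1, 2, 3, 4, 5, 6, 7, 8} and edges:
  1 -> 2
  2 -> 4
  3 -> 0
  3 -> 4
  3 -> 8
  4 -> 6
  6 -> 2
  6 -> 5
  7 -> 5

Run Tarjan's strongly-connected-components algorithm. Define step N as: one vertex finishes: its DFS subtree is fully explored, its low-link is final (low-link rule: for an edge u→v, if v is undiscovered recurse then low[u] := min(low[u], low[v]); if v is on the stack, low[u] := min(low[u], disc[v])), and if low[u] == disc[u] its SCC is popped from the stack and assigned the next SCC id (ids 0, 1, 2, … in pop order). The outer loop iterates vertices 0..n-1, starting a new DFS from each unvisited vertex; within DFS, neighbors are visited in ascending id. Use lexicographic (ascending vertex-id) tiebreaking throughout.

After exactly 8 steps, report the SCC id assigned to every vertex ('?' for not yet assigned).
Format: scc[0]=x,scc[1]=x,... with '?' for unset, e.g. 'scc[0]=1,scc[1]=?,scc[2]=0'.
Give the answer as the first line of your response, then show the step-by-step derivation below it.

scc[0]=0,scc[1]=3,scc[2]=2,scc[3]=5,scc[4]=2,scc[5]=1,scc[6]=2,scc[7]=?,scc[8]=4

step 1: low=(low[0]=0,low[1]=?,low[2]=?,low[3]=?,low[4]=?,low[5]=?,low[6]=?,low[7]=?,low[8]=?); scc=(scc[0]=0,scc[1]=?,scc[2]=?,scc[3]=?,scc[4]=?,scc[5]=?,scc[6]=?,scc[7]=?,scc[8]=?)
step 2: low=(low[0]=0,low[1]=1,low[2]=2,low[3]=?,low[4]=3,low[5]=5,low[6]=2,low[7]=?,low[8]=?); scc=(scc[0]=0,scc[1]=?,scc[2]=?,scc[3]=?,scc[4]=?,scc[5]=1,scc[6]=?,scc[7]=?,scc[8]=?)
step 3: low=(low[0]=0,low[1]=1,low[2]=2,low[3]=?,low[4]=3,low[5]=5,low[6]=2,low[7]=?,low[8]=?); scc=(scc[0]=0,scc[1]=?,scc[2]=?,scc[3]=?,scc[4]=?,scc[5]=1,scc[6]=?,scc[7]=?,scc[8]=?)
step 4: low=(low[0]=0,low[1]=1,low[2]=2,low[3]=?,low[4]=2,low[5]=5,low[6]=2,low[7]=?,low[8]=?); scc=(scc[0]=0,scc[1]=?,scc[2]=?,scc[3]=?,scc[4]=?,scc[5]=1,scc[6]=?,scc[7]=?,scc[8]=?)
step 5: low=(low[0]=0,low[1]=1,low[2]=2,low[3]=?,low[4]=2,low[5]=5,low[6]=2,low[7]=?,low[8]=?); scc=(scc[0]=0,scc[1]=?,scc[2]=2,scc[3]=?,scc[4]=2,scc[5]=1,scc[6]=2,scc[7]=?,scc[8]=?)
step 6: low=(low[0]=0,low[1]=1,low[2]=2,low[3]=?,low[4]=2,low[5]=5,low[6]=2,low[7]=?,low[8]=?); scc=(scc[0]=0,scc[1]=3,scc[2]=2,scc[3]=?,scc[4]=2,scc[5]=1,scc[6]=2,scc[7]=?,scc[8]=?)
step 7: low=(low[0]=0,low[1]=1,low[2]=2,low[3]=6,low[4]=2,low[5]=5,low[6]=2,low[7]=?,low[8]=7); scc=(scc[0]=0,scc[1]=3,scc[2]=2,scc[3]=?,scc[4]=2,scc[5]=1,scc[6]=2,scc[7]=?,scc[8]=4)
step 8: low=(low[0]=0,low[1]=1,low[2]=2,low[3]=6,low[4]=2,low[5]=5,low[6]=2,low[7]=?,low[8]=7); scc=(scc[0]=0,scc[1]=3,scc[2]=2,scc[3]=5,scc[4]=2,scc[5]=1,scc[6]=2,scc[7]=?,scc[8]=4)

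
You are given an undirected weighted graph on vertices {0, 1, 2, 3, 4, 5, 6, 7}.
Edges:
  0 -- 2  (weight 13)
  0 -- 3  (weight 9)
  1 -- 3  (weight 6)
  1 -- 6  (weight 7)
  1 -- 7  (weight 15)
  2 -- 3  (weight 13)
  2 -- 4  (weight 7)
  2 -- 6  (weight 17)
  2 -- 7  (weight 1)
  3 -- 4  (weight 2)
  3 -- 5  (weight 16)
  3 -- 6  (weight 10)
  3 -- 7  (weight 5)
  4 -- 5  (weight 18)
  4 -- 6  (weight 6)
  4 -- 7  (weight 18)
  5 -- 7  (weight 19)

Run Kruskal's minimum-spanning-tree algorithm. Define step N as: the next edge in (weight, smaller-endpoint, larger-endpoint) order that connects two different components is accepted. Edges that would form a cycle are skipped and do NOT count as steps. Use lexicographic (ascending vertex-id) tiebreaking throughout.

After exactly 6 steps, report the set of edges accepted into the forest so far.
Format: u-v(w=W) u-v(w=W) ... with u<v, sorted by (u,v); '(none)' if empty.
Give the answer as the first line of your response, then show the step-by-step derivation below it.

0-3(w=9) 1-3(w=6) 2-7(w=1) 3-4(w=2) 3-7(w=5) 4-6(w=6)

step 1: add edge 2-7 (w=1); MST = {2-7(w=1)}
step 2: add edge 3-4 (w=2); MST = {2-7(w=1) 3-4(w=2)}
step 3: add edge 3-7 (w=5); MST = {2-7(w=1) 3-4(w=2) 3-7(w=5)}
step 4: add edge 1-3 (w=6); MST = {1-3(w=6) 2-7(w=1) 3-4(w=2) 3-7(w=5)}
step 5: add edge 4-6 (w=6); MST = {1-3(w=6) 2-7(w=1) 3-4(w=2) 3-7(w=5) 4-6(w=6)}
step 6: add edge 0-3 (w=9); MST = {0-3(w=9) 1-3(w=6) 2-7(w=1) 3-4(w=2) 3-7(w=5) 4-6(w=6)}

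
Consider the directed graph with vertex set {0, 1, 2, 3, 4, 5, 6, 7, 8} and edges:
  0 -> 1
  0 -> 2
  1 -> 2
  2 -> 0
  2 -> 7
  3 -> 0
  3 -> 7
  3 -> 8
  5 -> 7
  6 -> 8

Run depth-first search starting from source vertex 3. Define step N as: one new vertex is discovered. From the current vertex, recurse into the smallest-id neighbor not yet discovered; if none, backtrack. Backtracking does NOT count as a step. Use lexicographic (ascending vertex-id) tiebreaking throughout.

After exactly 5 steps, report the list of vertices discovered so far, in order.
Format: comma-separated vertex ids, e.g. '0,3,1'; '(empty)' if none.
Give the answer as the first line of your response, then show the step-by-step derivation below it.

3,0,1,2,7

step 1: discover 3; path=3; order=3
step 2: discover 0; path=3>0; order=3,0
step 3: discover 1; path=3>0>1; order=3,0,1
step 4: discover 2; path=3>0>1>2; order=3,0,1,2
step 5: discover 7; path=3>0>1>2>7; order=3,0,1,2,7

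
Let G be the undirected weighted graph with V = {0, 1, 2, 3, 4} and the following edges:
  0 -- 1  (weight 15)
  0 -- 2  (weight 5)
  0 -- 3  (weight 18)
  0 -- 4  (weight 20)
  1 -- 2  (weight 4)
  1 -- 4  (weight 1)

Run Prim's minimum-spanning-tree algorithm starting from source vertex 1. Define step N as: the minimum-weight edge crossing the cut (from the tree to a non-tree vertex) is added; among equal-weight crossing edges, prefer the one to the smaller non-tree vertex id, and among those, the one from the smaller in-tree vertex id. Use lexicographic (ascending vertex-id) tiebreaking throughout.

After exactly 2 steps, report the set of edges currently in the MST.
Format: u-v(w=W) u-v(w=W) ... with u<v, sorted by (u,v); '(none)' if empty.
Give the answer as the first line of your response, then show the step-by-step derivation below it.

1-2(w=4) 1-4(w=1)

step 1: add edge 1-4 (w=1); MST = {1-4(w=1)}
step 2: add edge 1-2 (w=4); MST = {1-2(w=4) 1-4(w=1)}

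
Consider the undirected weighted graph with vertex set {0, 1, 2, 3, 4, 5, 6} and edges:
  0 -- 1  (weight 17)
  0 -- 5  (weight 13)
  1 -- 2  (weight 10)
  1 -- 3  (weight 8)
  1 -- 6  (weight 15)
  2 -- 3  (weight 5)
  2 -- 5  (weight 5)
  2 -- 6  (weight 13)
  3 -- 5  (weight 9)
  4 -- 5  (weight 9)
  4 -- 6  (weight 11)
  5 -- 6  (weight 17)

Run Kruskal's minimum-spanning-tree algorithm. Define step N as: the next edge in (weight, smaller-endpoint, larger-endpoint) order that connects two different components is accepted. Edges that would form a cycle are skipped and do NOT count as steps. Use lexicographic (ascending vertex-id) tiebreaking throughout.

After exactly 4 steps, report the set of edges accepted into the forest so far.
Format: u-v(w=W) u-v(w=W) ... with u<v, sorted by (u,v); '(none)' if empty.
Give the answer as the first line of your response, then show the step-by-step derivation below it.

1-3(w=8) 2-3(w=5) 2-5(w=5) 4-5(w=9)

step 1: add edge 2-3 (w=5); MST = {2-3(w=5)}
step 2: add edge 2-5 (w=5); MST = {2-3(w=5) 2-5(w=5)}
step 3: add edge 1-3 (w=8); MST = {1-3(w=8) 2-3(w=5) 2-5(w=5)}
step 4: add edge 4-5 (w=9); MST = {1-3(w=8) 2-3(w=5) 2-5(w=5) 4-5(w=9)}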